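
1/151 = 1/151= 0.01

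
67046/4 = 33523/2 = 16761.50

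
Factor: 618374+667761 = 1286135 = 5^1*17^1*15131^1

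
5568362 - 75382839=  - 69814477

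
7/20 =7/20 = 0.35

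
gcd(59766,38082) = 6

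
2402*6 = 14412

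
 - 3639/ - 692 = 3639/692 = 5.26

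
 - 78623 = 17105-95728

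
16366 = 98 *167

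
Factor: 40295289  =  3^1*59^1*251^1  *907^1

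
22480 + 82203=104683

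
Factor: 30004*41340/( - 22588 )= - 310091340/5647 = - 2^2 * 3^1*5^1*13^2*53^1*577^1*5647^( - 1)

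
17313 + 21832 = 39145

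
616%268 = 80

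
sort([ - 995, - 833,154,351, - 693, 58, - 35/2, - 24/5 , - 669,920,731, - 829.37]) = [ -995,-833, - 829.37  , - 693, - 669,- 35/2, - 24/5,58, 154,351,731,920 ]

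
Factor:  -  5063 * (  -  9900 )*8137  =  2^2*3^2*5^2 * 11^1*61^1*79^1 * 83^1 * 103^1 = 407856546900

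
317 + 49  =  366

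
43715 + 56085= 99800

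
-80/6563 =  - 1 +6483/6563 = -0.01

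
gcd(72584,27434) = 86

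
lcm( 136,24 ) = 408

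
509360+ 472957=982317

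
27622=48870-21248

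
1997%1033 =964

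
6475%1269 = 130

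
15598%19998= 15598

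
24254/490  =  49 + 122/245 = 49.50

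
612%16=4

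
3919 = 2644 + 1275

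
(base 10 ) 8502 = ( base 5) 233002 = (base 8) 20466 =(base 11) 642a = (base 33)7QL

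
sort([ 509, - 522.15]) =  [ - 522.15,509]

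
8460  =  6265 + 2195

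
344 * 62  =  21328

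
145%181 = 145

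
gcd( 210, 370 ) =10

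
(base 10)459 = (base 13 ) 294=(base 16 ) 1CB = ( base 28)gb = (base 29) fo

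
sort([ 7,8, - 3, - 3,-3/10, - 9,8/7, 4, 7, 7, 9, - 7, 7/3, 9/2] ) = [ - 9, - 7,  -  3, - 3, - 3/10,8/7, 7/3 , 4, 9/2, 7, 7, 7, 8 , 9]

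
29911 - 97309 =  -67398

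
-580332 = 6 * ( - 96722)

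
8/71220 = 2/17805=0.00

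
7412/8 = 1853/2=926.50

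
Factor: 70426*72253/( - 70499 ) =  - 5088489778/70499=   -  2^1*11^( - 1 ) * 13^( - 1)*17^( - 1)*23^1*29^( - 1 )*1531^1*72253^1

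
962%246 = 224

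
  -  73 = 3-76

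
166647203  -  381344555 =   -  214697352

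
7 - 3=4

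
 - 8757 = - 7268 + -1489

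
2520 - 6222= -3702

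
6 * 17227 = 103362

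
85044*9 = 765396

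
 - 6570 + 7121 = 551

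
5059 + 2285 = 7344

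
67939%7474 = 673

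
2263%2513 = 2263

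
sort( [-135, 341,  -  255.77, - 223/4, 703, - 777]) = [ - 777,- 255.77,-135,-223/4,341, 703]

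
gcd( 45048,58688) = 8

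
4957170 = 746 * 6645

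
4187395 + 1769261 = 5956656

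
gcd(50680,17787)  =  7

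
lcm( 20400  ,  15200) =775200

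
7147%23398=7147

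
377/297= 1+80/297 = 1.27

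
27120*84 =2278080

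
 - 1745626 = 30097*( - 58)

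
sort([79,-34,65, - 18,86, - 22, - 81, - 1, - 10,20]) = [-81 ,-34,  -  22,-18,-10, - 1,20,65, 79,86] 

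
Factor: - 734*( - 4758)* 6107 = 21327915804=2^2 * 3^1*13^1*31^1*61^1*197^1*367^1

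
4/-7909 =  - 1 + 7905/7909=- 0.00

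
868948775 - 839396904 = 29551871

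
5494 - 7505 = -2011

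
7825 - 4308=3517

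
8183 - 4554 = 3629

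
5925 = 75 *79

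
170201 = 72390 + 97811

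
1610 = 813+797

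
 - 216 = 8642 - 8858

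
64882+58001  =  122883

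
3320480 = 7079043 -3758563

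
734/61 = 12 + 2/61 = 12.03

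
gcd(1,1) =1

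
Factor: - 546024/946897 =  - 2^3*3^1*7^( - 1)*22751^1 * 135271^( - 1 ) 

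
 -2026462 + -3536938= - 5563400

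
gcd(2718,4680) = 18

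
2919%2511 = 408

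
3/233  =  3/233 = 0.01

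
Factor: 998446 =2^1*467^1*1069^1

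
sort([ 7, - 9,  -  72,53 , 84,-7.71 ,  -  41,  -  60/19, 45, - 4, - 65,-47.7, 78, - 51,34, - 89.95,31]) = [-89.95,  -  72 ,-65, - 51, - 47.7, - 41,  -  9, - 7.71,-4, - 60/19, 7,  31, 34, 45, 53,  78, 84 ]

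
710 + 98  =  808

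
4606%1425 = 331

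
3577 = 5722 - 2145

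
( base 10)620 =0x26c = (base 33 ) IQ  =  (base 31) K0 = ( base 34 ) I8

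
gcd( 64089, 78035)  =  1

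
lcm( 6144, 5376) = 43008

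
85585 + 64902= 150487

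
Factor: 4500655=5^1*29^1*31039^1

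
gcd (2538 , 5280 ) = 6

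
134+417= 551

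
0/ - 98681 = 0/1 = - 0.00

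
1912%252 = 148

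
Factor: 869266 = 2^1*149^1*2917^1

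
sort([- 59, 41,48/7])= [ - 59, 48/7, 41]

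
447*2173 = 971331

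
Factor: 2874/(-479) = - 6 = - 2^1*3^1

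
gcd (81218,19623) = 1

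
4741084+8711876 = 13452960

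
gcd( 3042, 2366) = 338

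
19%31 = 19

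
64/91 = 64/91 = 0.70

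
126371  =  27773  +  98598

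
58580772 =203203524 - 144622752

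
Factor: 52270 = 2^1 *5^1*5227^1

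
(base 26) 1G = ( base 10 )42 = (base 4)222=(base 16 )2a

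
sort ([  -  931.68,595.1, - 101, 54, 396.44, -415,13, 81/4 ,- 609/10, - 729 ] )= [ - 931.68 , - 729, - 415, - 101, - 609/10, 13, 81/4,54,396.44,595.1 ]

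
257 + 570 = 827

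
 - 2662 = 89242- 91904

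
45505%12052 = 9349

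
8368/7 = 8368/7 = 1195.43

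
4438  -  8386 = -3948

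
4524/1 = 4524 = 4524.00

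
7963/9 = 884 + 7/9 = 884.78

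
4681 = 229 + 4452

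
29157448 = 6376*4573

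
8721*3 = 26163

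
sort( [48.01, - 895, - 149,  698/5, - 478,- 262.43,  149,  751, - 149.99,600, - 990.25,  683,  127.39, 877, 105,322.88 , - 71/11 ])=[ - 990.25, - 895, - 478,-262.43, - 149.99, - 149,-71/11, 48.01,105 , 127.39,698/5, 149,  322.88,600, 683, 751,877] 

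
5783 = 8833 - 3050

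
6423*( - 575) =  - 3693225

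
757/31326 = 757/31326= 0.02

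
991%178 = 101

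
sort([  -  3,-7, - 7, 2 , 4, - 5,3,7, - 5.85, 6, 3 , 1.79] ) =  [-7  , - 7, - 5.85, - 5, - 3, 1.79, 2, 3, 3 , 4,  6, 7] 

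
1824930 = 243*7510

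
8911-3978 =4933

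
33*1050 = 34650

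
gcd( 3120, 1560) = 1560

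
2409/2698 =2409/2698  =  0.89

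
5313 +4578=9891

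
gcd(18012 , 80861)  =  1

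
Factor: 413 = 7^1*59^1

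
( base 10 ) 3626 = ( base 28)4HE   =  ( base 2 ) 111000101010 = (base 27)4Q8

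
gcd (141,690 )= 3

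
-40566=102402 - 142968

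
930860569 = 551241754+379618815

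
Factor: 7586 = 2^1*3793^1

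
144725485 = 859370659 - 714645174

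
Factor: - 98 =  -  2^1*7^2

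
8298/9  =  922 = 922.00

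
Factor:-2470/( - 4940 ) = 2^( - 1) = 1/2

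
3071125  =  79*38875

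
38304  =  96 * 399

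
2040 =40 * 51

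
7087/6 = 7087/6 = 1181.17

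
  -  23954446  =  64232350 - 88186796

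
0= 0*575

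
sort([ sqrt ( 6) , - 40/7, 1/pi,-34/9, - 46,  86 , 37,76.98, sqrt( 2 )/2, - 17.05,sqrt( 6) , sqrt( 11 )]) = [ - 46, - 17.05, - 40/7, - 34/9,1/pi, sqrt( 2 ) /2,sqrt( 6),sqrt(6) , sqrt(11 ),37, 76.98,  86]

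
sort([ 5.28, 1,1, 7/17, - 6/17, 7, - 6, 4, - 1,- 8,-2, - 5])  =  [ - 8,  -  6, - 5, - 2,- 1,  -  6/17, 7/17,  1, 1, 4 , 5.28 , 7]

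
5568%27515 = 5568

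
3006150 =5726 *525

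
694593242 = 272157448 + 422435794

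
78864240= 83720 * 942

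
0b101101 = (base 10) 45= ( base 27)1i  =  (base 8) 55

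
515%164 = 23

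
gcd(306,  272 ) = 34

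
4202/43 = 4202/43 = 97.72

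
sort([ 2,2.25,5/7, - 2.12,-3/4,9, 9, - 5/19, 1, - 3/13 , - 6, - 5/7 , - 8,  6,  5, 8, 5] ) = [ - 8, - 6, - 2.12, - 3/4, - 5/7, - 5/19, - 3/13,5/7 , 1,2,2.25, 5,5, 6, 8,9,9 ]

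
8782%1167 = 613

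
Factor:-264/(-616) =3^1*7^( - 1) =3/7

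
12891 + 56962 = 69853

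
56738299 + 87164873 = 143903172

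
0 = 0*684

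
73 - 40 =33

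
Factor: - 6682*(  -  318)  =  2124876 = 2^2*3^1*13^1*53^1*257^1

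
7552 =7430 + 122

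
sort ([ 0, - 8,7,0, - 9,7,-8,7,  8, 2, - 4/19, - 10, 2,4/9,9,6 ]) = [-10, - 9, - 8, - 8,  -  4/19, 0, 0,4/9,2,2,  6, 7,7,7,8, 9]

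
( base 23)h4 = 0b110001011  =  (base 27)EH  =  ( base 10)395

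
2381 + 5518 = 7899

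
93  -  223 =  - 130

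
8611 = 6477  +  2134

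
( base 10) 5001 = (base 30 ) 5GL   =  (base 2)1001110001001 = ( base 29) 5rd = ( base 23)9aa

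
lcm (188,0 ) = 0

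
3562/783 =4 + 430/783 = 4.55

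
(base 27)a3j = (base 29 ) 8MO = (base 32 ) 76U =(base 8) 16336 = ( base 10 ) 7390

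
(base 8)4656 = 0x9ae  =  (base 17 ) 89D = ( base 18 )7bc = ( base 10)2478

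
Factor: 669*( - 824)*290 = - 159864240 = - 2^4*3^1 * 5^1*29^1*103^1*223^1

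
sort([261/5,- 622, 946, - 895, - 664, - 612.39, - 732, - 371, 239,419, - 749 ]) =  [  -  895, - 749, - 732, -664, - 622, - 612.39, - 371, 261/5,239,419, 946] 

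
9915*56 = 555240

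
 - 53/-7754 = 53/7754 =0.01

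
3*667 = 2001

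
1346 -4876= - 3530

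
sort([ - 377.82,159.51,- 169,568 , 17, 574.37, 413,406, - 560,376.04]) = [ - 560, - 377.82,-169, 17,159.51,376.04, 406,413,568, 574.37]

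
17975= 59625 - 41650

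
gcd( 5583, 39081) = 5583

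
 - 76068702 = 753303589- 829372291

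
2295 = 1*2295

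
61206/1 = 61206 = 61206.00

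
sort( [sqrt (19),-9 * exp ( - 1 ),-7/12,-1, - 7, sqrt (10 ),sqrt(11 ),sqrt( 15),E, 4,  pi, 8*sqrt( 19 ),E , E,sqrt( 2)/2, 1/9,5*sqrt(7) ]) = [ - 7, - 9*exp( -1),-1,-7/12, 1/9, sqrt( 2)/2,E,  E, E, pi,sqrt(10), sqrt(11), sqrt(15 ),4, sqrt( 19), 5 * sqrt(7),8*sqrt( 19) ] 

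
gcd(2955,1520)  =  5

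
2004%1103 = 901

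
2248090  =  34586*65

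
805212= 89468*9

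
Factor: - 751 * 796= - 597796 = -2^2*199^1*751^1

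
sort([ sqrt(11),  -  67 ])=[-67,sqrt ( 11)] 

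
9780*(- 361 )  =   - 3530580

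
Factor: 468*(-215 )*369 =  - 37128780=-2^2*3^4*5^1*13^1*41^1*43^1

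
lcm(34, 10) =170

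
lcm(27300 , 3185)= 191100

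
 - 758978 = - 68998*11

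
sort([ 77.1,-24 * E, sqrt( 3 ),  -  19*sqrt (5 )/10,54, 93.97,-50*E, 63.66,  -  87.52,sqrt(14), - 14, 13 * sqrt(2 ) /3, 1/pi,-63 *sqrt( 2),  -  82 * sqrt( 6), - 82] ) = [ -82*sqrt( 6),-50*E, -63*sqrt( 2),  -  87.52, - 82, - 24 *E,-14, - 19*sqrt( 5)/10, 1/pi,sqrt( 3), sqrt( 14 ), 13*sqrt ( 2) /3, 54, 63.66 , 77.1, 93.97]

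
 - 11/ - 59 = 11/59 = 0.19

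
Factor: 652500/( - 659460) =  - 3^1*5^3*379^( - 1 )  =  -375/379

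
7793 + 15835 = 23628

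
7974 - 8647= -673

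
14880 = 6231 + 8649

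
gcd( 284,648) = 4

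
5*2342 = 11710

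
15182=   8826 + 6356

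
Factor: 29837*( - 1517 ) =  - 37^1*41^1*29837^1 = - 45262729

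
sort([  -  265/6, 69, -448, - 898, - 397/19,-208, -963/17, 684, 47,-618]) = [ - 898,-618,-448,-208,-963/17,  -  265/6,-397/19, 47 , 69, 684]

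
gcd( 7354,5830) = 2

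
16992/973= 17+ 451/973 = 17.46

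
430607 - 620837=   - 190230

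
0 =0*74084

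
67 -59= 8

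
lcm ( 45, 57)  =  855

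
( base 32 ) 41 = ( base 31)45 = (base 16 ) 81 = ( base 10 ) 129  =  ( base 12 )a9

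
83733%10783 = 8252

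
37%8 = 5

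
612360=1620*378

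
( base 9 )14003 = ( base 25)F45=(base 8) 22410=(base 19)174I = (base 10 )9480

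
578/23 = 25 + 3/23 =25.13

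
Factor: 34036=2^2 * 67^1*127^1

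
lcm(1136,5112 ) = 10224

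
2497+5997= 8494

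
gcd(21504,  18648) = 168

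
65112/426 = 10852/71  =  152.85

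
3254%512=182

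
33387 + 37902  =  71289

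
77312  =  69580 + 7732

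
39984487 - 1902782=38081705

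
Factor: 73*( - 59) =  - 59^1*73^1 = - 4307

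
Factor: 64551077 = 89^1*725293^1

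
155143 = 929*167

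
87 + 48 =135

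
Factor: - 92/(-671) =2^2*11^(  -  1 )*23^1 *61^ (-1)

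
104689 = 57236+47453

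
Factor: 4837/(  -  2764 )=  - 7/4 = -  2^(-2)*7^1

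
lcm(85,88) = 7480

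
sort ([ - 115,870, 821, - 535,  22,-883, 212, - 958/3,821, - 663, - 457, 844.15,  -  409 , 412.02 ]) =[ - 883, - 663, -535, - 457, - 409, - 958/3 , - 115,22,212,412.02, 821,821,844.15,870 ]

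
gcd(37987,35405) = 1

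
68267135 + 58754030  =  127021165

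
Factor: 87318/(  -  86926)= -891/887 = -3^4 * 11^1*887^( - 1) 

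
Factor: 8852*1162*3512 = 2^6*7^1  *  83^1*439^1*2213^1 = 36124516288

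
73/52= 1 + 21/52  =  1.40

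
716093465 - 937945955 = -221852490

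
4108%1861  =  386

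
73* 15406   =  1124638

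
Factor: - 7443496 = -2^3*930437^1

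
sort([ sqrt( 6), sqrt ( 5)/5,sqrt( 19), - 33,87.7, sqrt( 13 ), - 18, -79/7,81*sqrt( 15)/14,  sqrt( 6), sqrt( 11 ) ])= [- 33, - 18 , - 79/7, sqrt(5)/5 , sqrt ( 6), sqrt(6), sqrt(11 ) , sqrt(13), sqrt ( 19), 81*sqrt (15)/14, 87.7]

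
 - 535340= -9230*58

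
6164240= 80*77053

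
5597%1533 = 998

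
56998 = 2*28499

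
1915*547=1047505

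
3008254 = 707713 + 2300541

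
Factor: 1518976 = 2^7*11867^1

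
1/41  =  1/41 = 0.02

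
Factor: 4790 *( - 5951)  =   - 2^1*5^1*11^1*479^1 * 541^1 = -28505290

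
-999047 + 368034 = - 631013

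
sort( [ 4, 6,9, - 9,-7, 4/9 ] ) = [-9,-7,4/9, 4,6, 9 ] 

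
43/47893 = 43/47893 = 0.00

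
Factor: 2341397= 37^1*63281^1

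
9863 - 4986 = 4877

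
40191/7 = 40191/7  =  5741.57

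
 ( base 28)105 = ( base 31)pe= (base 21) 1GC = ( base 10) 789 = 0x315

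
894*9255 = 8273970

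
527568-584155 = -56587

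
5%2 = 1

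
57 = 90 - 33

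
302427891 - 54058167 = 248369724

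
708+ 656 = 1364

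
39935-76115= - 36180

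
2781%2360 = 421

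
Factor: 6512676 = 2^2*3^1*542723^1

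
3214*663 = 2130882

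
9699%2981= 756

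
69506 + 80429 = 149935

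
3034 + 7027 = 10061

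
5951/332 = 17 + 307/332 = 17.92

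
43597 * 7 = 305179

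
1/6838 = 1/6838 = 0.00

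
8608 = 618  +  7990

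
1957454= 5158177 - 3200723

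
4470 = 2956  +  1514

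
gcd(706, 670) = 2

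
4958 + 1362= 6320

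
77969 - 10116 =67853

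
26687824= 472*56542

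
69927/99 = 706 + 1/3 = 706.33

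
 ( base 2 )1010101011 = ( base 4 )22223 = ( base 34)k3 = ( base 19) 1GI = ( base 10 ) 683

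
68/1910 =34/955 = 0.04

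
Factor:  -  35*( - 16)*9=5040 = 2^4*3^2 * 5^1*7^1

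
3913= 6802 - 2889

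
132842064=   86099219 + 46742845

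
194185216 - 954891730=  - 760706514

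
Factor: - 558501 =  - 3^1*17^1*47^1 * 233^1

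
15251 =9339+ 5912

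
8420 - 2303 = 6117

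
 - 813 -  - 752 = -61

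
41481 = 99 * 419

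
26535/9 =8845/3 = 2948.33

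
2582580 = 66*39130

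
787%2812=787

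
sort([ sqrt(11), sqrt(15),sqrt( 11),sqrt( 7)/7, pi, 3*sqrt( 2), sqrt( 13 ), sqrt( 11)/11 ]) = [ sqrt( 11 ) /11, sqrt(7)/7,pi, sqrt (11),sqrt (11), sqrt( 13), sqrt( 15),3* sqrt( 2 )] 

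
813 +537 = 1350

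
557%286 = 271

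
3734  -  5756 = -2022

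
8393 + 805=9198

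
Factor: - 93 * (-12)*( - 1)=-2^2*3^2*31^1= -1116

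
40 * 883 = 35320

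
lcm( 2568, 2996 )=17976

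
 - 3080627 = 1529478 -4610105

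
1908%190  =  8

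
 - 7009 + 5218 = - 1791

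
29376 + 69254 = 98630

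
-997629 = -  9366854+8369225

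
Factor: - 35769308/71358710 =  - 17884654/35679355 = - 2^1*5^ ( - 1)*7135871^( - 1)*8942327^1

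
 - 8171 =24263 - 32434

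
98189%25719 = 21032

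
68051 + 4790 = 72841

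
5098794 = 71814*71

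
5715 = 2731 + 2984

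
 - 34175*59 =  - 2016325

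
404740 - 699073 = -294333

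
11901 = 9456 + 2445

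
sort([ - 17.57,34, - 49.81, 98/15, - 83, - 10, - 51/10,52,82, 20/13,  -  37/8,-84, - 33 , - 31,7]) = [ - 84, -83,-49.81, - 33,-31, - 17.57, - 10,-51/10 , - 37/8, 20/13,98/15 , 7, 34,52,82]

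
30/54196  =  15/27098  =  0.00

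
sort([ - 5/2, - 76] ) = [ -76,-5/2 ]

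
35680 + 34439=70119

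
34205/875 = 39 + 16/175= 39.09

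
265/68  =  265/68 =3.90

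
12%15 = 12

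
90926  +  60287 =151213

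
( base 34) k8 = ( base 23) 16L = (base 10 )688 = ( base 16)2B0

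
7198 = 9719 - 2521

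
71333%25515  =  20303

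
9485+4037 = 13522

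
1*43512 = 43512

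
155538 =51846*3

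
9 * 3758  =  33822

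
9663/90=3221/30 = 107.37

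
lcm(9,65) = 585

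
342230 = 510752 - 168522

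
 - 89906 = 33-89939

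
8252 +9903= 18155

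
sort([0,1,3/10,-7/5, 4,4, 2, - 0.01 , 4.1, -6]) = [  -  6 , - 7/5,-0.01,0,3/10,  1, 2,4, 4, 4.1 ] 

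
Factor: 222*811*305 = 2^1 * 3^1*5^1*37^1*61^1 * 811^1 = 54912810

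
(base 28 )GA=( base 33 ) DT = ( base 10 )458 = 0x1ca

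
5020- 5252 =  - 232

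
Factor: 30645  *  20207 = 619243515 = 3^3*5^1 *11^2 *167^1*227^1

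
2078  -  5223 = - 3145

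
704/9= 78+2/9=78.22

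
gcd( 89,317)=1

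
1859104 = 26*71504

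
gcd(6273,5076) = 9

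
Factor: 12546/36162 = 7^( - 2) * 17^1 = 17/49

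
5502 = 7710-2208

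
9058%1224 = 490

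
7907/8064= 7907/8064 = 0.98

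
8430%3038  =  2354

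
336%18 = 12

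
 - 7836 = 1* ( - 7836 )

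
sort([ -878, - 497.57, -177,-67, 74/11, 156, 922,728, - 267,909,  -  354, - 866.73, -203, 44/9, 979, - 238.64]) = [ - 878, - 866.73, - 497.57, - 354, - 267, - 238.64, - 203, - 177, - 67,44/9, 74/11, 156, 728, 909, 922,979 ] 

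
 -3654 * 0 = 0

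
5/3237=5/3237 = 0.00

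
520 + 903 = 1423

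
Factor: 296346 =2^1 *3^1 * 49391^1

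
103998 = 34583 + 69415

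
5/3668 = 5/3668 = 0.00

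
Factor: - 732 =  -  2^2 * 3^1*61^1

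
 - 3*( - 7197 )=21591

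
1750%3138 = 1750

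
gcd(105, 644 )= 7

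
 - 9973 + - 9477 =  -19450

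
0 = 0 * 3937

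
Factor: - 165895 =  - 5^1 *33179^1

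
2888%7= 4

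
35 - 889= -854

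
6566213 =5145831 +1420382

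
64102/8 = 8012 + 3/4  =  8012.75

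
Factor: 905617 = 905617^1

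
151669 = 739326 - 587657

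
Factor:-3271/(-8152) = 2^ ( - 3 )*1019^( -1)*3271^1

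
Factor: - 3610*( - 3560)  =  2^4*5^2*19^2*89^1 = 12851600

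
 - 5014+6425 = 1411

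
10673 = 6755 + 3918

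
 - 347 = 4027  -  4374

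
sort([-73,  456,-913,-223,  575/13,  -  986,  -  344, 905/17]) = [ - 986, - 913,  -  344, - 223,-73,575/13, 905/17,456]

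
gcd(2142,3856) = 2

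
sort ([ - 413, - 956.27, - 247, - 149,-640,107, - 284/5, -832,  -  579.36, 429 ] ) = [-956.27, - 832,  -  640, - 579.36, - 413, - 247,-149, - 284/5, 107,429 ] 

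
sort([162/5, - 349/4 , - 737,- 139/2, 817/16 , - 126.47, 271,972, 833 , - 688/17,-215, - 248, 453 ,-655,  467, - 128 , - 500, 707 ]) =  [ - 737 , - 655, - 500, - 248, - 215 , - 128,-126.47, - 349/4, - 139/2,-688/17, 162/5, 817/16,  271 , 453, 467, 707, 833, 972 ]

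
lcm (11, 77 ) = 77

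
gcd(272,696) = 8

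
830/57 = 830/57 =14.56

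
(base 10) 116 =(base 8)164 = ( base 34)3e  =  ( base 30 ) 3Q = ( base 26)4C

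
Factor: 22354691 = 2851^1*7841^1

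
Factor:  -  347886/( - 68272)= 2^ ( - 3) * 3^2* 7^1*11^1  *17^(  -  1)= 693/136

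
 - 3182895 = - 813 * 3915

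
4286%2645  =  1641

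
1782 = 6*297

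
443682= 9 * 49298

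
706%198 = 112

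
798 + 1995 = 2793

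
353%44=1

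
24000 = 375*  64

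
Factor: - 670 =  - 2^1*5^1*67^1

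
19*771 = 14649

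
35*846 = 29610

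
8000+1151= 9151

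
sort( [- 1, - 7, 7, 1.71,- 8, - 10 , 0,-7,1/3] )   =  [ -10,  -  8,-7,-7, - 1,0,1/3,1.71,7]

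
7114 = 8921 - 1807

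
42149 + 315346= 357495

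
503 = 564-61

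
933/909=1 + 8/303 = 1.03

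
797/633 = 797/633 = 1.26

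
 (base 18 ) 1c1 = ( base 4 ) 20131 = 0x21d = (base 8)1035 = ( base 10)541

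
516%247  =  22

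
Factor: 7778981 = 7^1 * 1111283^1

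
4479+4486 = 8965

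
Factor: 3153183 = 3^1*11^1 * 19^1*47^1*107^1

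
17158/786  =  8579/393 = 21.83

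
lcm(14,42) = 42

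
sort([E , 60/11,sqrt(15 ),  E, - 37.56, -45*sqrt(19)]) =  [ - 45*sqrt( 19 ), - 37.56, E, E  ,  sqrt( 15),60/11]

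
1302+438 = 1740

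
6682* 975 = 6514950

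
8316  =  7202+1114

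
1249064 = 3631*344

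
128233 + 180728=308961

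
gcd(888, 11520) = 24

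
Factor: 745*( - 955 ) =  - 5^2*149^1 * 191^1 = - 711475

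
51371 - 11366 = 40005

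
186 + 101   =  287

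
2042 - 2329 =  - 287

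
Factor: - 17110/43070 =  - 29^1*73^ ( - 1 ) = - 29/73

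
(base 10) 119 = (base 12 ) 9b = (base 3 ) 11102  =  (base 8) 167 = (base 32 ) 3N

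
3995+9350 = 13345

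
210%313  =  210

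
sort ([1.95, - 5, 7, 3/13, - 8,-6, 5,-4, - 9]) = [ - 9,  -  8, - 6, - 5  , - 4,  3/13 , 1.95,5, 7]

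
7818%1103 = 97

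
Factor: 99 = 3^2*11^1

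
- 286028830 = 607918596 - 893947426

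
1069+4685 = 5754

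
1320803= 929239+391564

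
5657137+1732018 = 7389155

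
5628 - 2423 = 3205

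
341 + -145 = 196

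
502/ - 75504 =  - 1  +  37501/37752  =  - 0.01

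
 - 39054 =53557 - 92611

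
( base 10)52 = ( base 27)1P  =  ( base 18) 2G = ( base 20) 2C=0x34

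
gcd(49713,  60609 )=681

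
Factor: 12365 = 5^1*2473^1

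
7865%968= 121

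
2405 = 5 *481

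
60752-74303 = -13551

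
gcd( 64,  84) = 4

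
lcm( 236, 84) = 4956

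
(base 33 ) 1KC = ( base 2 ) 11011100001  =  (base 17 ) 61A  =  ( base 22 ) 3e1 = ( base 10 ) 1761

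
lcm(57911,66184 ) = 463288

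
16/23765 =16/23765 = 0.00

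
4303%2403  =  1900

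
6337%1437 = 589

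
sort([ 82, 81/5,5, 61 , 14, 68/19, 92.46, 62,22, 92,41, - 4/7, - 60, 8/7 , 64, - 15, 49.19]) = [ - 60, - 15, - 4/7, 8/7, 68/19, 5,  14, 81/5, 22 , 41,49.19,61,62, 64,82, 92, 92.46] 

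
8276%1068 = 800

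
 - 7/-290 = 7/290 =0.02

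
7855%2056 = 1687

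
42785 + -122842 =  - 80057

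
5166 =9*574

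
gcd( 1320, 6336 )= 264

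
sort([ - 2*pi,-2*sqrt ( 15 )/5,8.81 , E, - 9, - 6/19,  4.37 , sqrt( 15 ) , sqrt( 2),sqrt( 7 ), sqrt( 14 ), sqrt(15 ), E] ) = [ - 9,  -  2*pi , - 2*sqrt(15) /5, - 6/19, sqrt(2 ), sqrt(7),E,E,sqrt (14),sqrt(15),sqrt(15), 4.37,8.81]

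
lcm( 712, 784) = 69776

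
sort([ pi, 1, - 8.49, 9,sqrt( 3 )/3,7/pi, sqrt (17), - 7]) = [ - 8.49 , -7 , sqrt( 3)/3, 1, 7/pi, pi, sqrt ( 17),9]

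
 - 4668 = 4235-8903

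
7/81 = 7/81=0.09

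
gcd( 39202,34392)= 2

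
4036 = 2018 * 2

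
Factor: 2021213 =29^1*69697^1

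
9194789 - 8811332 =383457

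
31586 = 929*34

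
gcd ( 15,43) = 1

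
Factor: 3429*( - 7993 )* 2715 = -3^4*5^1*127^1  *181^1*7993^1 = - 74412711855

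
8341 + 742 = 9083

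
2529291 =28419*89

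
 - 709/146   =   - 709/146 = - 4.86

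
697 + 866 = 1563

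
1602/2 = 801 = 801.00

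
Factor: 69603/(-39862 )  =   - 2^( - 1)*3^1*19^(  -  1) *1049^( - 1) * 23201^1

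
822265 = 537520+284745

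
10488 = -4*( - 2622)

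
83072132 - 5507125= 77565007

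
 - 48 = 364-412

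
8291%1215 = 1001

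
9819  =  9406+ 413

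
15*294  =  4410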